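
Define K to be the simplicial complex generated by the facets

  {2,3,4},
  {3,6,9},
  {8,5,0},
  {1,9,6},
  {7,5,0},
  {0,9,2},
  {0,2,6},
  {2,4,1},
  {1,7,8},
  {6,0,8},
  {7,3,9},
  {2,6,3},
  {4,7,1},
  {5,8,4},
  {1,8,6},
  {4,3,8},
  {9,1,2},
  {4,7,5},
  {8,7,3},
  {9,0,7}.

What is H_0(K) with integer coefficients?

Take the total order 0 < 1 < 2 < 3 < 4 < 5 < 6 < 7 < 8 < 9 on the vertex set. Then K (dimension 2) consists of the simplices:

  0-simplices (10): [0], [1], [2], [3], [4], [5], [6], [7], [8], [9]
  1-simplices (30): (30 of them)
  2-simplices (20): (20 of them)

giving chain groups C_0 ≅ Z^10, C_1 ≅ Z^30, C_2 ≅ Z^20.

Boundary ∂_1: C_1 → C_0 sends each edge [p,q] (with p < q) to q − p.
The 10×30 boundary matrix has rank 9 and Smith normal form diag(1,1,1,1,1,1,1,1,1).

Boundary ∂_2: C_2 → C_1 maps a triangle to the signed sum of its edges. For instance
  ∂[0,2,6] = [2,6] − [0,6] + [0,2],
  ∂[4,5,7] = [5,7] − [4,7] + [4,5].
The resulting 30×20 matrix has rank 20, and its Smith normal form has invariant factors (1,1,1,1,1,1,1,1,1,1,1,1,1,1,1,1,1,1,1,2).

Computing H_k = (kernel of ∂_k) / (image of ∂_{k+1}):

  H_0: rank C_0 − rank ∂_1 = 10 − 9 = 1, and the invariant factors of ∂_1 are all 1, so H_0 ≅ Z.

(K is a triangulation of the Klein bottle.)

H_0 ≅ Z.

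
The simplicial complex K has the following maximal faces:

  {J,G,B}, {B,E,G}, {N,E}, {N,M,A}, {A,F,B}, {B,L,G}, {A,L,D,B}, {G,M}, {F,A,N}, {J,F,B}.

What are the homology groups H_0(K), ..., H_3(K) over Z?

H_0 = Z,  H_1 = Z^2,  H_2 = 0,  H_3 = 0.

K has 10 vertices, 21 edges, 11 triangles, 1 3-simplex.
rank ∂_0 = 0, rank ∂_1 = 9 ⇒ b_0 = 10 − 0 − 9 = 1; all invariant factors of ∂_1 are 1 so no torsion. So H_0 = Z.
rank ∂_1 = 9, rank ∂_2 = 10 ⇒ b_1 = 21 − 9 − 10 = 2; all invariant factors of ∂_2 are 1 so no torsion. So H_1 = Z^2.
rank ∂_2 = 10, rank ∂_3 = 1 ⇒ b_2 = 11 − 10 − 1 = 0; all invariant factors of ∂_3 are 1 so no torsion. So H_2 = 0.
rank ∂_3 = 1, rank ∂_4 = 0 ⇒ b_3 = 1 − 1 − 0 = 0. So H_3 = 0.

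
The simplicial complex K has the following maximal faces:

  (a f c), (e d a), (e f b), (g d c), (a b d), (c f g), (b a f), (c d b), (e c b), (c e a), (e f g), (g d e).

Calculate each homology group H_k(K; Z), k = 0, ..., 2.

Fix the vertex order a < b < c < d < e < f < g and write every simplex with vertices in increasing order. Then dim K = 2 and the simplices of K are:

  0-simplices (7): a, b, c, d, e, f, g
  1-simplices (18): ab, ac, ad, ae, af, bc, bd, be, bf, cd, ce, cf, cg, de, dg, ef, eg, fg
  2-simplices (12): abd, abf, ace, acf, ade, bcd, bce, bef, cdg, cfg, deg, efg

so the chain groups are C_0 ≅ Z^7, C_1 ≅ Z^18, C_2 ≅ Z^12.

∂_1: C_1 → C_0 sends each edge [p,q] (with p < q) to q − p.
This gives a 7×18 integer matrix of rank 6; reducing to Smith normal form yields diagonal entries (1,1,1,1,1,1).

Boundary ∂_2: C_2 → C_1 acts by ∂[p,q,r] = [q,r] − [p,r] + [p,q]. For instance
  ∂bcd = cd − bd + bc,
  ∂cdg = dg − cg + cd.
The 18×12 boundary matrix has rank 12 and Smith normal form diag(1,1,1,1,1,1,1,1,1,1,1,2).

Reading off H_k = ker ∂_k / im ∂_{k+1}:

  H_0: rank C_0 − rank ∂_1 = 7 − 6 = 1, and the invariant factors of ∂_1 are all 1, so H_0 = Z.
  H_1: rank ker ∂_1 − rank ∂_2 = (18 − 6) − 12 = 0, and ∂_2 has invariant factor 2 > 1, so H_1 = Z/2Z.
  H_2: rank ker ∂_2 − rank ∂_3 = (12 − 12) − 0 = 0, and there is no ∂_3, so H_2 = 0.

(K is a triangulation of the real projective plane RP^2.)

H_0 = Z,  H_1 = Z/2Z,  H_2 = 0.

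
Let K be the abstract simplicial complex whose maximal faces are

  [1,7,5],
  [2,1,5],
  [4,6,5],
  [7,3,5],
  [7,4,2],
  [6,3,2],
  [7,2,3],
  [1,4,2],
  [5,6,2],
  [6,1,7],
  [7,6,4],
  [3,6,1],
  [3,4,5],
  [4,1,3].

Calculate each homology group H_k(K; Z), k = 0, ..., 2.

Fix the vertex order 1 < 2 < 3 < 4 < 5 < 6 < 7 and write every simplex with vertices in increasing order. Then dim K = 2 and the simplices of K are:

  0-simplices (7): [1], [2], [3], [4], [5], [6], [7]
  1-simplices (21): [1,2], [1,3], [1,4], [1,5], [1,6], [1,7], [2,3], [2,4], [2,5], [2,6], [2,7], [3,4], [3,5], [3,6], [3,7], [4,5], [4,6], [4,7], [5,6], [5,7], [6,7]
  2-simplices (14): [1,2,4], [1,2,5], [1,3,4], [1,3,6], [1,5,7], [1,6,7], [2,3,6], [2,3,7], [2,4,7], [2,5,6], [3,4,5], [3,5,7], [4,5,6], [4,6,7]

giving chain groups C_0 ≅ Z^7, C_1 ≅ Z^21, C_2 ≅ Z^14.

Boundary ∂_1: C_1 → C_0 maps an edge to its endpoints' difference, ∂[p,q] = q − p.
The resulting 7×21 matrix has rank 6, and its Smith normal form has invariant factors (1,1,1,1,1,1).

Boundary ∂_2: C_2 → C_1 maps a triangle to the signed sum of its edges. For instance
  ∂[2,3,6] = [3,6] − [2,6] + [2,3],
  ∂[2,4,7] = [4,7] − [2,7] + [2,4].
The resulting 21×14 matrix has rank 13, and its Smith normal form has invariant factors (1,1,1,1,1,1,1,1,1,1,1,1,1).

Now H_k = ker ∂_k / im ∂_{k+1}, so:

  H_0: rank C_0 − rank ∂_1 = 7 − 6 = 1, and the invariant factors of ∂_1 are all 1, so H_0 ≅ Z.
  H_1: rank ker ∂_1 − rank ∂_2 = (21 − 6) − 13 = 2, and the invariant factors of ∂_2 are all 1, so H_1 ≅ Z^2.
  H_2: rank ker ∂_2 − rank ∂_3 = (14 − 13) − 0 = 1, and there is no ∂_3, so H_2 ≅ Z.

(K is a triangulation of the torus T^2.)

H_0 = Z,  H_1 = Z^2,  H_2 = Z.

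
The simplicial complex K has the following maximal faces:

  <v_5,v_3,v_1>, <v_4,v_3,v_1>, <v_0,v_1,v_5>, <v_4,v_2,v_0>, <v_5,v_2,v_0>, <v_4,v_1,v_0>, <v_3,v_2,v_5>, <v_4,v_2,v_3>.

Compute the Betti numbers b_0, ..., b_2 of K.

Take the total order v_0 < v_1 < v_2 < v_3 < v_4 < v_5 on the vertex set. Then K (dimension 2) consists of the simplices:

  0-simplices (6): [v_0], [v_1], [v_2], [v_3], [v_4], [v_5]
  1-simplices (12): [v_0,v_1], [v_0,v_2], [v_0,v_4], [v_0,v_5], [v_1,v_3], [v_1,v_4], [v_1,v_5], [v_2,v_3], [v_2,v_4], [v_2,v_5], [v_3,v_4], [v_3,v_5]
  2-simplices (8): [v_0,v_1,v_4], [v_0,v_1,v_5], [v_0,v_2,v_4], [v_0,v_2,v_5], [v_1,v_3,v_4], [v_1,v_3,v_5], [v_2,v_3,v_4], [v_2,v_3,v_5]

so the chain groups are C_0 ≅ Z^6, C_1 ≅ Z^12, C_2 ≅ Z^8.

∂_1: C_1 → C_0 is given by ∂[p,q] = [q] − [p].
As a 6×12 matrix over Z this has rank 5, with invariant factors (1,1,1,1,1).

The boundary map ∂_2: C_2 → C_1 sends each 2-simplex [p,q,r] to [q,r] − [p,r] + [p,q]. For instance
  ∂[v_0,v_1,v_5] = [v_1,v_5] − [v_0,v_5] + [v_0,v_1],
  ∂[v_0,v_2,v_4] = [v_2,v_4] − [v_0,v_4] + [v_0,v_2].
As a 12×8 matrix over Z this has rank 7, with invariant factors (1,1,1,1,1,1,1).

From H_k ≅ ker(∂_k) / im(∂_{k+1}) we obtain:

  H_0: rank C_0 − rank ∂_1 = 6 − 5 = 1, and the invariant factors of ∂_1 are all 1, so H_0 = Z.
  H_1: rank ker ∂_1 − rank ∂_2 = (12 − 5) − 7 = 0, and the invariant factors of ∂_2 are all 1, so H_1 = 0.
  H_2: rank ker ∂_2 − rank ∂_3 = (8 − 7) − 0 = 1, and there is no ∂_3, so H_2 = Z.

(K is a triangulation of the 2-sphere S^2.)

Hence the Betti numbers are b_0 = 1, b_1 = 0, b_2 = 1.

b_0 = 1, b_1 = 0, b_2 = 1.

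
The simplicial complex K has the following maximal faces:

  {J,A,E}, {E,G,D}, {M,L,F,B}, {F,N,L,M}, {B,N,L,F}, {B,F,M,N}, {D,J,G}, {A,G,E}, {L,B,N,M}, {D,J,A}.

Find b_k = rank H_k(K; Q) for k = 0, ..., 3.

Take the total order A < B < D < E < F < G < J < L < M < N on the vertex set. Then K (dimension 3) consists of the simplices:

  0-simplices (10): A, B, D, E, F, G, J, L, M, N
  1-simplices (20): AD, AE, AG, AJ, BF, BL, BM, BN, DE, DG, DJ, EG, EJ, FL, FM, FN, GJ, LM, LN, MN
  2-simplices (15): ADJ, AEG, AEJ, BFL, BFM, BFN, BLM, BLN, BMN, DEG, DGJ, FLM, FLN, FMN, LMN
  3-simplices (5): BFLM, BFLN, BFMN, BLMN, FLMN

giving chain groups C_0 ≅ Z^10, C_1 ≅ Z^20, C_2 ≅ Z^15, C_3 ≅ Z^5.

∂_1: C_1 → C_0 is given by ∂[p,q] = [q] − [p].
The 10×20 boundary matrix has rank 8 and Smith normal form diag(1,1,1,1,1,1,1,1).

Boundary ∂_2: C_2 → C_1 sends each 2-simplex [p,q,r] to [q,r] − [p,r] + [p,q]. For instance
  ∂FLM = LM − FM + FL,
  ∂BFM = FM − BM + BF.
This gives a 20×15 integer matrix of rank 11; reducing to Smith normal form yields diagonal entries (1,1,1,1,1,1,1,1,1,1,1).

Boundary ∂_3: C_3 → C_2 sends each 3-simplex σ to the alternating sum Σ_i (−1)^i (σ with its i-th vertex removed). For instance
  ∂BLMN = LMN − BMN + BLN − BLM,
  ∂BFMN = FMN − BMN + BFN − BFM.
This gives a 15×5 integer matrix of rank 4; reducing to Smith normal form yields diagonal entries (1,1,1,1).

Now H_k = ker ∂_k / im ∂_{k+1}, so:

  H_0: rank C_0 − rank ∂_1 = 10 − 8 = 2, and the invariant factors of ∂_1 are all 1, so H_0 = Z^2.
  H_1: rank ker ∂_1 − rank ∂_2 = (20 − 8) − 11 = 1, and the invariant factors of ∂_2 are all 1, so H_1 = Z.
  H_2: rank ker ∂_2 − rank ∂_3 = (15 − 11) − 4 = 0, and the invariant factors of ∂_3 are all 1, so H_2 = 0.
  H_3: rank ker ∂_3 − rank ∂_4 = (5 − 4) − 0 = 1, and there is no ∂_4, so H_3 = Z.

Hence the Betti numbers are b_0 = 2, b_1 = 1, b_2 = 0, b_3 = 1.

b_0 = 2, b_1 = 1, b_2 = 0, b_3 = 1.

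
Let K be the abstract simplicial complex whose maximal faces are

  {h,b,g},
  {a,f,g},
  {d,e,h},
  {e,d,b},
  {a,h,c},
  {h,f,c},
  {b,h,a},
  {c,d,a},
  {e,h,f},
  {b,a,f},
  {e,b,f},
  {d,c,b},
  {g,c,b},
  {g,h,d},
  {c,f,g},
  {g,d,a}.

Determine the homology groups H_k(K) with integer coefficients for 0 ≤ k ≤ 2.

Order the vertices as a < b < c < d < e < f < g < h. Listing each simplex with vertices in this order, K has dimension 2 with simplices:

  0-simplices (8): a, b, c, d, e, f, g, h
  1-simplices (24): ab, ac, ad, af, ag, ah, bc, bd, be, bf, bg, bh, cd, cf, cg, ch, de, dg, dh, ef, eh, fg, fh, gh
  2-simplices (16): abf, abh, acd, ach, adg, afg, bcd, bcg, bde, bef, bgh, cfg, cfh, deh, dgh, efh

so the chain groups are C_0 ≅ Z^8, C_1 ≅ Z^24, C_2 ≅ Z^16.

∂_1: C_1 → C_0 sends each edge [p,q] (with p < q) to q − p. For instance
  ∂gh = h − g.
The 8×24 boundary matrix has rank 7 and Smith normal form diag(1,1,1,1,1,1,1).

Boundary ∂_2: C_2 → C_1 sends each 2-simplex [p,q,r] to [q,r] − [p,r] + [p,q]. For instance
  ∂acd = cd − ad + ac,
  ∂abf = bf − af + ab.
This gives a 24×16 integer matrix of rank 15; reducing to Smith normal form yields diagonal entries (1,1,1,1,1,1,1,1,1,1,1,1,1,1,1).

Reading off H_k = ker ∂_k / im ∂_{k+1}:

  H_0: rank C_0 − rank ∂_1 = 8 − 7 = 1, and the invariant factors of ∂_1 are all 1, so H_0 = Z.
  H_1: rank ker ∂_1 − rank ∂_2 = (24 − 7) − 15 = 2, and the invariant factors of ∂_2 are all 1, so H_1 = Z^2.
  H_2: rank ker ∂_2 − rank ∂_3 = (16 − 15) − 0 = 1, and there is no ∂_3, so H_2 = Z.

(K is a triangulation of the torus T^2.)

H_0 = Z,  H_1 = Z^2,  H_2 = Z.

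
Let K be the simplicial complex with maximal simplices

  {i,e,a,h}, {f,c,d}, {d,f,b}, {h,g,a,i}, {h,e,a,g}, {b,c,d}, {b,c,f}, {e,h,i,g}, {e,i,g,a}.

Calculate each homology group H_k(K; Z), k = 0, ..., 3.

Fix the vertex order a < b < c < d < e < f < g < h < i and write every simplex with vertices in increasing order. Then dim K = 3 and the simplices of K are:

  0-simplices (9): a, b, c, d, e, f, g, h, i
  1-simplices (16): ae, ag, ah, ai, bc, bd, bf, cd, cf, df, eg, eh, ei, gh, gi, hi
  2-simplices (14): aeg, aeh, aei, agh, agi, ahi, bcd, bcf, bdf, cdf, egh, egi, ehi, ghi
  3-simplices (5): aegh, aegi, aehi, aghi, eghi

so the chain groups are C_0 ≅ Z^9, C_1 ≅ Z^16, C_2 ≅ Z^14, C_3 ≅ Z^5.

The boundary map ∂_1: C_1 → C_0 sends each edge [p,q] (with p < q) to q − p.
The 9×16 boundary matrix has rank 7 and Smith normal form diag(1,1,1,1,1,1,1).

∂_2: C_2 → C_1 acts by ∂[p,q,r] = [q,r] − [p,r] + [p,q]. For instance
  ∂aeg = eg − ag + ae,
  ∂egh = gh − eh + eg.
The resulting 16×14 matrix has rank 9, and its Smith normal form has invariant factors (1,1,1,1,1,1,1,1,1).

The boundary map ∂_3: C_3 → C_2 sends each 3-simplex σ to the alternating sum Σ_i (−1)^i (σ with its i-th vertex removed). For instance
  ∂aehi = ehi − ahi + aei − aeh,
  ∂aegh = egh − agh + aeh − aeg.
This gives a 14×5 integer matrix of rank 4; reducing to Smith normal form yields diagonal entries (1,1,1,1).

Reading off H_k = ker ∂_k / im ∂_{k+1}:

  H_0: rank C_0 − rank ∂_1 = 9 − 7 = 2, and the invariant factors of ∂_1 are all 1, so H_0 ≅ Z^2.
  H_1: rank ker ∂_1 − rank ∂_2 = (16 − 7) − 9 = 0, and the invariant factors of ∂_2 are all 1, so H_1 ≅ 0.
  H_2: rank ker ∂_2 − rank ∂_3 = (14 − 9) − 4 = 1, and the invariant factors of ∂_3 are all 1, so H_2 ≅ Z.
  H_3: rank ker ∂_3 − rank ∂_4 = (5 − 4) − 0 = 1, and there is no ∂_4, so H_3 ≅ Z.

As a check, the Euler characteristic is 9 − 16 + 14 − 5 = 2, which agrees with 2 − 0 + 1 − 1 = 2.

H_0 = Z^2,  H_1 = 0,  H_2 = Z,  H_3 = Z.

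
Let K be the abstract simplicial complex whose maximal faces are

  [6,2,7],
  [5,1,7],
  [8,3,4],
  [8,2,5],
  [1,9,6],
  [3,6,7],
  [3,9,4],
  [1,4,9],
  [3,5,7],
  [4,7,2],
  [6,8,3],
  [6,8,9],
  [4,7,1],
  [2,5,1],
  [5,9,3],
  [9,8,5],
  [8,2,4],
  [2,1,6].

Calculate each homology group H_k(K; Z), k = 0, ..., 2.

Fix the vertex order 1 < 2 < 3 < 4 < 5 < 6 < 7 < 8 < 9 and write every simplex with vertices in increasing order. Then dim K = 2 and the simplices of K are:

  0-simplices (9): [1], [2], [3], [4], [5], [6], [7], [8], [9]
  1-simplices (27): (27 of them)
  2-simplices (18): [1,2,5], [1,2,6], [1,4,7], [1,4,9], [1,5,7], [1,6,9], [2,4,7], [2,4,8], [2,5,8], [2,6,7], [3,4,8], [3,4,9], [3,5,7], [3,5,9], [3,6,7], [3,6,8], [5,8,9], [6,8,9]

giving chain groups C_0 ≅ Z^9, C_1 ≅ Z^27, C_2 ≅ Z^18.

Boundary ∂_1: C_1 → C_0 sends each edge [p,q] (with p < q) to q − p. For instance
  ∂[3,8] = [8] − [3].
The resulting 9×27 matrix has rank 8, and its Smith normal form has invariant factors (1,1,1,1,1,1,1,1).

∂_2: C_2 → C_1 sends each 2-simplex [p,q,r] to [q,r] − [p,r] + [p,q]. For instance
  ∂[3,5,9] = [5,9] − [3,9] + [3,5],
  ∂[1,5,7] = [5,7] − [1,7] + [1,5].
The resulting 27×18 matrix has rank 18, and its Smith normal form has invariant factors (1,1,1,1,1,1,1,1,1,1,1,1,1,1,1,1,1,2).

Computing H_k = (kernel of ∂_k) / (image of ∂_{k+1}):

  H_0: rank C_0 − rank ∂_1 = 9 − 8 = 1, and the invariant factors of ∂_1 are all 1, so H_0 ≅ Z.
  H_1: rank ker ∂_1 − rank ∂_2 = (27 − 8) − 18 = 1, and ∂_2 has invariant factor 2 > 1, so H_1 ≅ Z × Z/2.
  H_2: rank ker ∂_2 − rank ∂_3 = (18 − 18) − 0 = 0, and there is no ∂_3, so H_2 ≅ 0.

As a check, the Euler characteristic is 9 − 27 + 18 = 0, which agrees with 1 − 1 + 0 = 0.
(K is a triangulation of the Klein bottle.)

H_0 ≅ Z,  H_1 ≅ Z × Z/2,  H_2 = 0.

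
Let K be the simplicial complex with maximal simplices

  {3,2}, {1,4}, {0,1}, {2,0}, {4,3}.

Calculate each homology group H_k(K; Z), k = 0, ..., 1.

We work with the vertex ordering 0 < 1 < 2 < 3 < 4. The simplices of K, each written with vertices in increasing order, are:

  0-simplices (5): [0], [1], [2], [3], [4]
  1-simplices (5): [0,1], [0,2], [1,4], [2,3], [3,4]

so the chain groups are C_0 ≅ Z^5, C_1 ≅ Z^5.

∂_1: C_1 → C_0 maps an edge to its endpoints' difference, ∂[p,q] = q − p. For instance
  ∂[2,3] = [3] − [2].
The resulting 5×5 matrix has rank 4, and its Smith normal form has invariant factors (1,1,1,1).

From H_k ≅ ker(∂_k) / im(∂_{k+1}) we obtain:

  H_0: rank C_0 − rank ∂_1 = 5 − 4 = 1, and the invariant factors of ∂_1 are all 1, so H_0 = Z.
  H_1: rank ker ∂_1 − rank ∂_2 = (5 − 4) − 0 = 1, and there is no ∂_2, so H_1 = Z.

As a check, the Euler characteristic is 5 − 5 = 0, which agrees with 1 − 1 = 0.

H_0 = Z,  H_1 = Z.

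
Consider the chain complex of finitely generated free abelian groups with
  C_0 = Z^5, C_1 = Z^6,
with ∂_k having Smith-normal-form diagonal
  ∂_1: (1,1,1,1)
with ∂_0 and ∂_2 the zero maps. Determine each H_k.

H_0 ≅ Z,  H_1 ≅ Z^2.

H_0: b_0 = 5 − 0 − 4 = 1; torsion from ∂_1 factors > 1: none. So H_0 ≅ Z.
H_1: b_1 = 6 − 4 − 0 = 2; torsion from ∂_2 factors > 1: none. So H_1 ≅ Z^2.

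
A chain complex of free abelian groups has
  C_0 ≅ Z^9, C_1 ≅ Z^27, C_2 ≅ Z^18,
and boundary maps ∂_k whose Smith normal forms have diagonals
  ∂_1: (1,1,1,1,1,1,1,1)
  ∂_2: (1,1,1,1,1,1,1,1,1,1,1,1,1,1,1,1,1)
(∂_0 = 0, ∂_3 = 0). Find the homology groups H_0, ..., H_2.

H_0: b_0 = 9 − 0 − 8 = 1; torsion from ∂_1 factors > 1: none. So H_0 ≅ Z.
H_1: b_1 = 27 − 8 − 17 = 2; torsion from ∂_2 factors > 1: none. So H_1 ≅ Z^2.
H_2: b_2 = 18 − 17 − 0 = 1; torsion from ∂_3 factors > 1: none. So H_2 ≅ Z.

H_0 ≅ Z,  H_1 ≅ Z^2,  H_2 ≅ Z.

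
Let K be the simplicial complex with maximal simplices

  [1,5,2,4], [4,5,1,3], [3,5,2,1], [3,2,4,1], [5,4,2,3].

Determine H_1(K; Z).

H_1 = 0.

We work with the vertex ordering 1 < 2 < 3 < 4 < 5. The simplices of K, each written with vertices in increasing order, are:

  0-simplices (5): [1], [2], [3], [4], [5]
  1-simplices (10): [1,2], [1,3], [1,4], [1,5], [2,3], [2,4], [2,5], [3,4], [3,5], [4,5]
  2-simplices (10): [1,2,3], [1,2,4], [1,2,5], [1,3,4], [1,3,5], [1,4,5], [2,3,4], [2,3,5], [2,4,5], [3,4,5]
  3-simplices (5): [1,2,3,4], [1,2,3,5], [1,2,4,5], [1,3,4,5], [2,3,4,5]

Hence C_0 ≅ Z^5, C_1 ≅ Z^10, C_2 ≅ Z^10, C_3 ≅ Z^5.

∂_1: C_1 → C_0 maps an edge to its endpoints' difference, ∂[p,q] = q − p. For instance
  ∂[1,4] = [4] − [1].
The resulting 5×10 matrix has rank 4, and its Smith normal form has invariant factors (1,1,1,1).

Boundary ∂_2: C_2 → C_1 maps a triangle to the signed sum of its edges. For instance
  ∂[1,4,5] = [4,5] − [1,5] + [1,4],
  ∂[2,3,4] = [3,4] − [2,4] + [2,3].
The resulting 10×10 matrix has rank 6, and its Smith normal form has invariant factors (1,1,1,1,1,1).

The boundary map ∂_3: C_3 → C_2 sends each 3-simplex σ to the alternating sum Σ_i (−1)^i (σ with its i-th vertex removed). For instance
  ∂[1,2,3,4] = [2,3,4] − [1,3,4] + [1,2,4] − [1,2,3],
  ∂[1,3,4,5] = [3,4,5] − [1,4,5] + [1,3,5] − [1,3,4].
As a 10×5 matrix over Z this has rank 4, with invariant factors (1,1,1,1).

Reading off H_k = ker ∂_k / im ∂_{k+1}:

  H_1: rank ker ∂_1 − rank ∂_2 = (10 − 4) − 6 = 0, and the invariant factors of ∂_2 are all 1, so H_1 ≅ 0.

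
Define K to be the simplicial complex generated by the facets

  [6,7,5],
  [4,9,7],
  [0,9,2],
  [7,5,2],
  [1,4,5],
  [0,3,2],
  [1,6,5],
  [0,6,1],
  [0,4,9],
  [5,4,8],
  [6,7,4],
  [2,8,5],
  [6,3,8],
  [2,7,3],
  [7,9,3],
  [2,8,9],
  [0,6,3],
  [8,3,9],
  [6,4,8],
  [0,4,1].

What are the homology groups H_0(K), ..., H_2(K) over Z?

H_0 ≅ Z,  H_1 ≅ Z × Z/2,  H_2 = 0.

Order the vertices as 0 < 1 < 2 < 3 < 4 < 5 < 6 < 7 < 8 < 9. Listing each simplex with vertices in this order, K has dimension 2 with simplices:

  0-simplices (10): [0], [1], [2], [3], [4], [5], [6], [7], [8], [9]
  1-simplices (30): (30 of them)
  2-simplices (20): (20 of them)

so the chain groups are C_0 ≅ Z^10, C_1 ≅ Z^30, C_2 ≅ Z^20.

The boundary map ∂_1: C_1 → C_0 is given by ∂[p,q] = [q] − [p]. For instance
  ∂[4,8] = [8] − [4].
The resulting 10×30 matrix has rank 9, and its Smith normal form has invariant factors (1,1,1,1,1,1,1,1,1).

The boundary map ∂_2: C_2 → C_1 acts by ∂[p,q,r] = [q,r] − [p,r] + [p,q]. For instance
  ∂[4,7,9] = [7,9] − [4,9] + [4,7],
  ∂[0,1,6] = [1,6] − [0,6] + [0,1].
The 30×20 boundary matrix has rank 20 and Smith normal form diag(1,1,1,1,1,1,1,1,1,1,1,1,1,1,1,1,1,1,1,2).

Computing H_k = (kernel of ∂_k) / (image of ∂_{k+1}):

  H_0: rank C_0 − rank ∂_1 = 10 − 9 = 1, and the invariant factors of ∂_1 are all 1, so H_0 = Z.
  H_1: rank ker ∂_1 − rank ∂_2 = (30 − 9) − 20 = 1, and ∂_2 has invariant factor 2 > 1, so H_1 = Z × Z/2.
  H_2: rank ker ∂_2 − rank ∂_3 = (20 − 20) − 0 = 0, and there is no ∂_3, so H_2 = 0.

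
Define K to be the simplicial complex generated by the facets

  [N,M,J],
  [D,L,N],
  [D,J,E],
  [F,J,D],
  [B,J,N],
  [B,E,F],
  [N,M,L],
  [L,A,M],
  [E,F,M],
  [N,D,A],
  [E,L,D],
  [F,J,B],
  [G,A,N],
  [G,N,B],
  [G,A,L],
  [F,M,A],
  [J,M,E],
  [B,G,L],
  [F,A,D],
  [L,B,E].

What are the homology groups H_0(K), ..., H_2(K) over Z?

Order the vertices as A < B < D < E < F < G < J < L < M < N. Listing each simplex with vertices in this order, K has dimension 2 with simplices:

  0-simplices (10): A, B, D, E, F, G, J, L, M, N
  1-simplices (30): AD, AF, AG, AL, AM, AN, BE, BF, BG, BJ, BL, BN, DE, DF, DJ, DL, DN, EF, EJ, EL, EM, FJ, FM, GL, GN, JM, JN, LM, LN, MN
  2-simplices (20): ADF, ADN, AFM, AGL, AGN, ALM, BEF, BEL, BFJ, BGL, BGN, BJN, DEJ, DEL, DFJ, DLN, EFM, EJM, JMN, LMN

giving chain groups C_0 ≅ Z^10, C_1 ≅ Z^30, C_2 ≅ Z^20.

Boundary ∂_1: C_1 → C_0 maps an edge to its endpoints' difference, ∂[p,q] = q − p. For instance
  ∂LN = N − L.
The 10×30 boundary matrix has rank 9 and Smith normal form diag(1,1,1,1,1,1,1,1,1).

∂_2: C_2 → C_1 acts by ∂[p,q,r] = [q,r] − [p,r] + [p,q]. For instance
  ∂AFM = FM − AM + AF,
  ∂ADN = DN − AN + AD.
This gives a 30×20 integer matrix of rank 20; reducing to Smith normal form yields diagonal entries (1,1,1,1,1,1,1,1,1,1,1,1,1,1,1,1,1,1,1,2).

From H_k ≅ ker(∂_k) / im(∂_{k+1}) we obtain:

  H_0: rank C_0 − rank ∂_1 = 10 − 9 = 1, and the invariant factors of ∂_1 are all 1, so H_0 = Z.
  H_1: rank ker ∂_1 − rank ∂_2 = (30 − 9) − 20 = 1, and ∂_2 has invariant factor 2 > 1, so H_1 = Z ⊕ Z/2Z.
  H_2: rank ker ∂_2 − rank ∂_3 = (20 − 20) − 0 = 0, and there is no ∂_3, so H_2 = 0.

As a check, the Euler characteristic is 10 − 30 + 20 = 0, which agrees with 1 − 1 + 0 = 0.

H_0 = Z,  H_1 = Z ⊕ Z/2Z,  H_2 = 0.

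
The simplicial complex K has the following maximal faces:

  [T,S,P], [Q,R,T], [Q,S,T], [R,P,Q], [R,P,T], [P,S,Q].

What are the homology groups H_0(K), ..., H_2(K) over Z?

Fix the vertex order P < Q < R < S < T and write every simplex with vertices in increasing order. Then dim K = 2 and the simplices of K are:

  0-simplices (5): P, Q, R, S, T
  1-simplices (9): PQ, PR, PS, PT, QR, QS, QT, RT, ST
  2-simplices (6): PQR, PQS, PRT, PST, QRT, QST

giving chain groups C_0 ≅ Z^5, C_1 ≅ Z^9, C_2 ≅ Z^6.

Boundary ∂_1: C_1 → C_0 maps an edge to its endpoints' difference, ∂[p,q] = q − p.
As a 5×9 matrix over Z this has rank 4, with invariant factors (1,1,1,1).

The boundary map ∂_2: C_2 → C_1 acts by ∂[p,q,r] = [q,r] − [p,r] + [p,q]. For instance
  ∂QRT = RT − QT + QR,
  ∂QST = ST − QT + QS.
The resulting 9×6 matrix has rank 5, and its Smith normal form has invariant factors (1,1,1,1,1).

Computing H_k = (kernel of ∂_k) / (image of ∂_{k+1}):

  H_0: rank C_0 − rank ∂_1 = 5 − 4 = 1, and the invariant factors of ∂_1 are all 1, so H_0 ≅ Z.
  H_1: rank ker ∂_1 − rank ∂_2 = (9 − 4) − 5 = 0, and the invariant factors of ∂_2 are all 1, so H_1 ≅ 0.
  H_2: rank ker ∂_2 − rank ∂_3 = (6 − 5) − 0 = 1, and there is no ∂_3, so H_2 ≅ Z.

H_0 = Z,  H_1 = 0,  H_2 = Z.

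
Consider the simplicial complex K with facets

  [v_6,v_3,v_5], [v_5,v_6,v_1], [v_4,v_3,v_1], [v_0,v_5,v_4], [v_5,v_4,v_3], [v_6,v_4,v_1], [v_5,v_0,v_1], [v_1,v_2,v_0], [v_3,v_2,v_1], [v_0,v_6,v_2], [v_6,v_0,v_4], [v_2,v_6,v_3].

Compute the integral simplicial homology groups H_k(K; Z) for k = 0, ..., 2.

H_0 = Z,  H_1 = Z/2,  H_2 = 0.

We work with the vertex ordering v_0 < v_1 < v_2 < v_3 < v_4 < v_5 < v_6. The simplices of K, each written with vertices in increasing order, are:

  0-simplices (7): [v_0], [v_1], [v_2], [v_3], [v_4], [v_5], [v_6]
  1-simplices (18): (18 of them)
  2-simplices (12): (12 of them)

giving chain groups C_0 ≅ Z^7, C_1 ≅ Z^18, C_2 ≅ Z^12.

∂_1: C_1 → C_0 maps an edge to its endpoints' difference, ∂[p,q] = q − p. For instance
  ∂[v_5,v_6] = [v_6] − [v_5].
The 7×18 boundary matrix has rank 6 and Smith normal form diag(1,1,1,1,1,1).

The boundary map ∂_2: C_2 → C_1 acts by ∂[p,q,r] = [q,r] − [p,r] + [p,q]. For instance
  ∂[v_1,v_3,v_4] = [v_3,v_4] − [v_1,v_4] + [v_1,v_3],
  ∂[v_0,v_2,v_6] = [v_2,v_6] − [v_0,v_6] + [v_0,v_2].
As a 18×12 matrix over Z this has rank 12, with invariant factors (1,1,1,1,1,1,1,1,1,1,1,2).

From H_k ≅ ker(∂_k) / im(∂_{k+1}) we obtain:

  H_0: rank C_0 − rank ∂_1 = 7 − 6 = 1, and the invariant factors of ∂_1 are all 1, so H_0 ≅ Z.
  H_1: rank ker ∂_1 − rank ∂_2 = (18 − 6) − 12 = 0, and ∂_2 has invariant factor 2 > 1, so H_1 ≅ Z/2.
  H_2: rank ker ∂_2 − rank ∂_3 = (12 − 12) − 0 = 0, and there is no ∂_3, so H_2 ≅ 0.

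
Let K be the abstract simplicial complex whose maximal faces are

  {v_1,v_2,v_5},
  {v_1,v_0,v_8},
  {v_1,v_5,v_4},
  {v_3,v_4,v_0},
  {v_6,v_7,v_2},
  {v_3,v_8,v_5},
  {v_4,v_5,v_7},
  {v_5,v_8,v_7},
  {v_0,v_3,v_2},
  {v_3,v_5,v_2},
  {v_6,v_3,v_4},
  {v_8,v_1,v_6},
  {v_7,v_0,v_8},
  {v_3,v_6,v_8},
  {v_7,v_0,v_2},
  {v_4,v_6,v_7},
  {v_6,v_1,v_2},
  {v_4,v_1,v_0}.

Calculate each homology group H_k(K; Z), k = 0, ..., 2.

We work with the vertex ordering v_0 < v_1 < v_2 < v_3 < v_4 < v_5 < v_6 < v_7 < v_8. The simplices of K, each written with vertices in increasing order, are:

  0-simplices (9): [v_0], [v_1], [v_2], [v_3], [v_4], [v_5], [v_6], [v_7], [v_8]
  1-simplices (27): (27 of them)
  2-simplices (18): (18 of them)

giving chain groups C_0 ≅ Z^9, C_1 ≅ Z^27, C_2 ≅ Z^18.

∂_1: C_1 → C_0 maps an edge to its endpoints' difference, ∂[p,q] = q − p.
The 9×27 boundary matrix has rank 8 and Smith normal form diag(1,1,1,1,1,1,1,1).

Boundary ∂_2: C_2 → C_1 sends each 2-simplex [p,q,r] to [q,r] − [p,r] + [p,q]. For instance
  ∂[v_0,v_3,v_4] = [v_3,v_4] − [v_0,v_4] + [v_0,v_3],
  ∂[v_3,v_5,v_8] = [v_5,v_8] − [v_3,v_8] + [v_3,v_5].
The resulting 27×18 matrix has rank 17, and its Smith normal form has invariant factors (1,1,1,1,1,1,1,1,1,1,1,1,1,1,1,1,1).

Reading off H_k = ker ∂_k / im ∂_{k+1}:

  H_0: rank C_0 − rank ∂_1 = 9 − 8 = 1, and the invariant factors of ∂_1 are all 1, so H_0 ≅ Z.
  H_1: rank ker ∂_1 − rank ∂_2 = (27 − 8) − 17 = 2, and the invariant factors of ∂_2 are all 1, so H_1 ≅ Z^2.
  H_2: rank ker ∂_2 − rank ∂_3 = (18 − 17) − 0 = 1, and there is no ∂_3, so H_2 ≅ Z.

(K is a triangulation of the torus T^2.)

H_0 = Z,  H_1 = Z^2,  H_2 = Z.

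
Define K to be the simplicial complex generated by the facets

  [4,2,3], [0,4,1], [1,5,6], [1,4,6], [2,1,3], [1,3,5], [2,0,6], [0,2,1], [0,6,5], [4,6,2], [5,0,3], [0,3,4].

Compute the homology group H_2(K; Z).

H_2 ≅ 0.

Fix the vertex order 0 < 1 < 2 < 3 < 4 < 5 < 6 and write every simplex with vertices in increasing order. Then dim K = 2 and the simplices of K are:

  0-simplices (7): [0], [1], [2], [3], [4], [5], [6]
  1-simplices (18): [0,1], [0,2], [0,3], [0,4], [0,5], [0,6], [1,2], [1,3], [1,4], [1,5], [1,6], [2,3], [2,4], [2,6], [3,4], [3,5], [4,6], [5,6]
  2-simplices (12): [0,1,2], [0,1,4], [0,2,6], [0,3,4], [0,3,5], [0,5,6], [1,2,3], [1,3,5], [1,4,6], [1,5,6], [2,3,4], [2,4,6]

Hence C_0 ≅ Z^7, C_1 ≅ Z^18, C_2 ≅ Z^12.

The boundary map ∂_1: C_1 → C_0 maps an edge to its endpoints' difference, ∂[p,q] = q − p.
This gives a 7×18 integer matrix of rank 6; reducing to Smith normal form yields diagonal entries (1,1,1,1,1,1).

Boundary ∂_2: C_2 → C_1 sends each 2-simplex [p,q,r] to [q,r] − [p,r] + [p,q]. For instance
  ∂[1,5,6] = [5,6] − [1,6] + [1,5],
  ∂[1,4,6] = [4,6] − [1,6] + [1,4].
The 18×12 boundary matrix has rank 12 and Smith normal form diag(1,1,1,1,1,1,1,1,1,1,1,2).

Now H_k = ker ∂_k / im ∂_{k+1}, so:

  H_2: rank ker ∂_2 − rank ∂_3 = (12 − 12) − 0 = 0, and there is no ∂_3, so H_2 ≅ 0.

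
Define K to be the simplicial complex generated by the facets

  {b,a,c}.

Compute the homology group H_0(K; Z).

We work with the vertex ordering a < b < c. The simplices of K, each written with vertices in increasing order, are:

  0-simplices (3): a, b, c
  1-simplices (3): ab, ac, bc
  2-simplices (1): abc

so the chain groups are C_0 ≅ Z^3, C_1 ≅ Z^3, C_2 ≅ Z^1.

The boundary map ∂_1: C_1 → C_0 maps an edge to its endpoints' difference, ∂[p,q] = q − p.
This gives a 3×3 integer matrix of rank 2; reducing to Smith normal form yields diagonal entries (1,1).

Boundary ∂_2: C_2 → C_1 acts by ∂[p,q,r] = [q,r] − [p,r] + [p,q]. For instance
  ∂abc = bc − ac + ab.
The 3×1 boundary matrix has rank 1 and Smith normal form diag(1).

From H_k ≅ ker(∂_k) / im(∂_{k+1}) we obtain:

  H_0: rank C_0 − rank ∂_1 = 3 − 2 = 1, and the invariant factors of ∂_1 are all 1, so H_0 ≅ Z.

(K is a triangulation of the 2-simplex.)

H_0 ≅ Z.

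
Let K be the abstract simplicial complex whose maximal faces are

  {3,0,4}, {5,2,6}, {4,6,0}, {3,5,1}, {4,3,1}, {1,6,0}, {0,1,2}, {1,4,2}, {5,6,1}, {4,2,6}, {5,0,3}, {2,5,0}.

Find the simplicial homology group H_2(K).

K has 7 vertices, 18 edges, 12 triangles.
rank ∂_2 = 12, rank ∂_3 = 0 ⇒ b_2 = 12 − 12 − 0 = 0. So H_2 = 0.

H_2 ≅ 0.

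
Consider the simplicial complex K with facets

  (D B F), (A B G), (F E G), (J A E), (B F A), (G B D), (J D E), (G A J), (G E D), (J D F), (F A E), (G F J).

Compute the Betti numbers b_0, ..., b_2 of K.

We work with the vertex ordering A < B < D < E < F < G < J. The simplices of K, each written with vertices in increasing order, are:

  0-simplices (7): A, B, D, E, F, G, J
  1-simplices (18): AB, AE, AF, AG, AJ, BD, BF, BG, DE, DF, DG, DJ, EF, EG, EJ, FG, FJ, GJ
  2-simplices (12): ABF, ABG, AEF, AEJ, AGJ, BDF, BDG, DEG, DEJ, DFJ, EFG, FGJ

giving chain groups C_0 ≅ Z^7, C_1 ≅ Z^18, C_2 ≅ Z^12.

Boundary ∂_1: C_1 → C_0 is given by ∂[p,q] = [q] − [p].
The 7×18 boundary matrix has rank 6 and Smith normal form diag(1,1,1,1,1,1).

∂_2: C_2 → C_1 acts by ∂[p,q,r] = [q,r] − [p,r] + [p,q]. For instance
  ∂AGJ = GJ − AJ + AG,
  ∂AEF = EF − AF + AE.
This gives a 18×12 integer matrix of rank 12; reducing to Smith normal form yields diagonal entries (1,1,1,1,1,1,1,1,1,1,1,2).

Reading off H_k = ker ∂_k / im ∂_{k+1}:

  H_0: rank C_0 − rank ∂_1 = 7 − 6 = 1, and the invariant factors of ∂_1 are all 1, so H_0 ≅ Z.
  H_1: rank ker ∂_1 − rank ∂_2 = (18 − 6) − 12 = 0, and ∂_2 has invariant factor 2 > 1, so H_1 ≅ Z_2.
  H_2: rank ker ∂_2 − rank ∂_3 = (12 − 12) − 0 = 0, and there is no ∂_3, so H_2 ≅ 0.

Hence the Betti numbers are b_0 = 1, b_1 = 0, b_2 = 0.

b_0 = 1, b_1 = 0, b_2 = 0.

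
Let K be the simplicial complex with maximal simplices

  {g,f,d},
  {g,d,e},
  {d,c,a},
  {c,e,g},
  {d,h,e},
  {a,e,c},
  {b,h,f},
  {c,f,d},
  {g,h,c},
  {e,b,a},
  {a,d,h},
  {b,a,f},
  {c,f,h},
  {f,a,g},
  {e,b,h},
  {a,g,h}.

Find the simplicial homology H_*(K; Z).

H_0 = Z,  H_1 = Z^2,  H_2 = Z.

Order the vertices as a < b < c < d < e < f < g < h. Listing each simplex with vertices in this order, K has dimension 2 with simplices:

  0-simplices (8): a, b, c, d, e, f, g, h
  1-simplices (24): ab, ac, ad, ae, af, ag, ah, be, bf, bh, cd, ce, cf, cg, ch, de, df, dg, dh, eg, eh, fg, fh, gh
  2-simplices (16): abe, abf, acd, ace, adh, afg, agh, beh, bfh, cdf, ceg, cfh, cgh, deg, deh, dfg

so the chain groups are C_0 ≅ Z^8, C_1 ≅ Z^24, C_2 ≅ Z^16.

The boundary map ∂_1: C_1 → C_0 sends each edge [p,q] (with p < q) to q − p. For instance
  ∂cd = d − c.
The resulting 8×24 matrix has rank 7, and its Smith normal form has invariant factors (1,1,1,1,1,1,1).

Boundary ∂_2: C_2 → C_1 maps a triangle to the signed sum of its edges. For instance
  ∂cdf = df − cf + cd,
  ∂bfh = fh − bh + bf.
The resulting 24×16 matrix has rank 15, and its Smith normal form has invariant factors (1,1,1,1,1,1,1,1,1,1,1,1,1,1,1).

Reading off H_k = ker ∂_k / im ∂_{k+1}:

  H_0: rank C_0 − rank ∂_1 = 8 − 7 = 1, and the invariant factors of ∂_1 are all 1, so H_0 = Z.
  H_1: rank ker ∂_1 − rank ∂_2 = (24 − 7) − 15 = 2, and the invariant factors of ∂_2 are all 1, so H_1 = Z^2.
  H_2: rank ker ∂_2 − rank ∂_3 = (16 − 15) − 0 = 1, and there is no ∂_3, so H_2 = Z.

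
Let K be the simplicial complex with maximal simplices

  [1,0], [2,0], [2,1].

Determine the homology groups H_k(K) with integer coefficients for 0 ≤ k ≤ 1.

Take the total order 0 < 1 < 2 on the vertex set. Then K (dimension 1) consists of the simplices:

  0-simplices (3): [0], [1], [2]
  1-simplices (3): [0,1], [0,2], [1,2]

so the chain groups are C_0 ≅ Z^3, C_1 ≅ Z^3.

∂_1: C_1 → C_0 sends each edge [p,q] (with p < q) to q − p. For instance
  ∂[1,2] = [2] − [1].
The resulting 3×3 matrix has rank 2, and its Smith normal form has invariant factors (1,1).

From H_k ≅ ker(∂_k) / im(∂_{k+1}) we obtain:

  H_0: rank C_0 − rank ∂_1 = 3 − 2 = 1, and the invariant factors of ∂_1 are all 1, so H_0 = Z.
  H_1: rank ker ∂_1 − rank ∂_2 = (3 − 2) − 0 = 1, and there is no ∂_2, so H_1 = Z.

(K is a triangulation of the circle S^1.)

H_0 ≅ Z,  H_1 ≅ Z.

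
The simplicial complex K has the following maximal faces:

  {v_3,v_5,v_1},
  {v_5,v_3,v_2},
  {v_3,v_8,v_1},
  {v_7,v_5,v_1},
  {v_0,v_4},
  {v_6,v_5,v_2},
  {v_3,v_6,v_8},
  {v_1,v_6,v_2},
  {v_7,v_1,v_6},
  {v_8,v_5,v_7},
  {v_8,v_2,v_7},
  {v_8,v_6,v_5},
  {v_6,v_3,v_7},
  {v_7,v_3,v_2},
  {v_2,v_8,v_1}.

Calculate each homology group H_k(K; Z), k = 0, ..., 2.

H_0 ≅ Z^2,  H_1 ≅ Z^2,  H_2 ≅ Z.

We work with the vertex ordering v_0 < v_1 < v_2 < v_3 < v_4 < v_5 < v_6 < v_7 < v_8. The simplices of K, each written with vertices in increasing order, are:

  0-simplices (9): [v_0], [v_1], [v_2], [v_3], [v_4], [v_5], [v_6], [v_7], [v_8]
  1-simplices (22): (22 of them)
  2-simplices (14): (14 of them)

giving chain groups C_0 ≅ Z^9, C_1 ≅ Z^22, C_2 ≅ Z^14.

∂_1: C_1 → C_0 sends each edge [p,q] (with p < q) to q − p.
As a 9×22 matrix over Z this has rank 7, with invariant factors (1,1,1,1,1,1,1).

The boundary map ∂_2: C_2 → C_1 maps a triangle to the signed sum of its edges. For instance
  ∂[v_3,v_6,v_8] = [v_6,v_8] − [v_3,v_8] + [v_3,v_6],
  ∂[v_1,v_3,v_5] = [v_3,v_5] − [v_1,v_5] + [v_1,v_3].
As a 22×14 matrix over Z this has rank 13, with invariant factors (1,1,1,1,1,1,1,1,1,1,1,1,1).

Now H_k = ker ∂_k / im ∂_{k+1}, so:

  H_0: rank C_0 − rank ∂_1 = 9 − 7 = 2, and the invariant factors of ∂_1 are all 1, so H_0 ≅ Z^2.
  H_1: rank ker ∂_1 − rank ∂_2 = (22 − 7) − 13 = 2, and the invariant factors of ∂_2 are all 1, so H_1 ≅ Z^2.
  H_2: rank ker ∂_2 − rank ∂_3 = (14 − 13) − 0 = 1, and there is no ∂_3, so H_2 ≅ Z.

As a check, the Euler characteristic is 9 − 22 + 14 = 1, which agrees with 2 − 2 + 1 = 1.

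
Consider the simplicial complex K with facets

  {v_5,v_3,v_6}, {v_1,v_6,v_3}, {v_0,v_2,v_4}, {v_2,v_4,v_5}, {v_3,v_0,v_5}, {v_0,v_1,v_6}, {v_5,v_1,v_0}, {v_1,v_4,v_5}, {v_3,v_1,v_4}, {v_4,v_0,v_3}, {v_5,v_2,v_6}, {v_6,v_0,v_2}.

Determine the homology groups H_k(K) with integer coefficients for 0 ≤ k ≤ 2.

H_0 ≅ Z,  H_1 ≅ Z/2,  H_2 = 0.

We work with the vertex ordering v_0 < v_1 < v_2 < v_3 < v_4 < v_5 < v_6. The simplices of K, each written with vertices in increasing order, are:

  0-simplices (7): [v_0], [v_1], [v_2], [v_3], [v_4], [v_5], [v_6]
  1-simplices (18): (18 of them)
  2-simplices (12): (12 of them)

giving chain groups C_0 ≅ Z^7, C_1 ≅ Z^18, C_2 ≅ Z^12.

The boundary map ∂_1: C_1 → C_0 is given by ∂[p,q] = [q] − [p]. For instance
  ∂[v_3,v_4] = [v_4] − [v_3].
The resulting 7×18 matrix has rank 6, and its Smith normal form has invariant factors (1,1,1,1,1,1).

Boundary ∂_2: C_2 → C_1 maps a triangle to the signed sum of its edges. For instance
  ∂[v_2,v_4,v_5] = [v_4,v_5] − [v_2,v_5] + [v_2,v_4],
  ∂[v_0,v_1,v_5] = [v_1,v_5] − [v_0,v_5] + [v_0,v_1].
The 18×12 boundary matrix has rank 12 and Smith normal form diag(1,1,1,1,1,1,1,1,1,1,1,2).

Computing H_k = (kernel of ∂_k) / (image of ∂_{k+1}):

  H_0: rank C_0 − rank ∂_1 = 7 − 6 = 1, and the invariant factors of ∂_1 are all 1, so H_0 ≅ Z.
  H_1: rank ker ∂_1 − rank ∂_2 = (18 − 6) − 12 = 0, and ∂_2 has invariant factor 2 > 1, so H_1 ≅ Z/2.
  H_2: rank ker ∂_2 − rank ∂_3 = (12 − 12) − 0 = 0, and there is no ∂_3, so H_2 ≅ 0.

As a check, the Euler characteristic is 7 − 18 + 12 = 1, which agrees with 1 − 0 + 0 = 1.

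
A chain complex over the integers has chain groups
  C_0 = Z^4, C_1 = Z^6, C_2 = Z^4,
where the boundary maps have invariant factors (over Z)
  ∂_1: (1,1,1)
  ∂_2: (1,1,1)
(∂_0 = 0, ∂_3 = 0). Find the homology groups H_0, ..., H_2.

H_0 = Z,  H_1 = 0,  H_2 = Z.

H_0: b_0 = 4 − 0 − 3 = 1; torsion from ∂_1 factors > 1: none. So H_0 = Z.
H_1: b_1 = 6 − 3 − 3 = 0; torsion from ∂_2 factors > 1: none. So H_1 = 0.
H_2: b_2 = 4 − 3 − 0 = 1; torsion from ∂_3 factors > 1: none. So H_2 = Z.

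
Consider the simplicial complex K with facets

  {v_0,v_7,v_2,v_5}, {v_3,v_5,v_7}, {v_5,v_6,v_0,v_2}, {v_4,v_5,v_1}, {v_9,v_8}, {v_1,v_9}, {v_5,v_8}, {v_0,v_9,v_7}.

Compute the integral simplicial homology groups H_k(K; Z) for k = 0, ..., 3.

K has 10 vertices, 19 edges, 10 triangles, 2 3-simplices.
rank ∂_0 = 0, rank ∂_1 = 9 ⇒ b_0 = 10 − 0 − 9 = 1; all invariant factors of ∂_1 are 1 so no torsion. So H_0 = Z.
rank ∂_1 = 9, rank ∂_2 = 8 ⇒ b_1 = 19 − 9 − 8 = 2; all invariant factors of ∂_2 are 1 so no torsion. So H_1 = Z^2.
rank ∂_2 = 8, rank ∂_3 = 2 ⇒ b_2 = 10 − 8 − 2 = 0; all invariant factors of ∂_3 are 1 so no torsion. So H_2 = 0.
rank ∂_3 = 2, rank ∂_4 = 0 ⇒ b_3 = 2 − 2 − 0 = 0. So H_3 = 0.

H_0 = Z,  H_1 = Z^2,  H_2 = 0,  H_3 = 0.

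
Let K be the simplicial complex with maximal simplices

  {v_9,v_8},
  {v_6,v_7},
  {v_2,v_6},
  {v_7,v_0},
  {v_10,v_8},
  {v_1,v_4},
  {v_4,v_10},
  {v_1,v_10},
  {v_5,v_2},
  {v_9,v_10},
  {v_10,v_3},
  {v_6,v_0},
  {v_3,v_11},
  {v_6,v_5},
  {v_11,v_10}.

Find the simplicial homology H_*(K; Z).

H_0 ≅ Z^2,  H_1 ≅ Z^5.

Order the vertices as v_0 < v_1 < v_2 < v_3 < v_4 < v_5 < v_6 < v_7 < v_8 < v_9 < v_10 < v_11. Listing each simplex with vertices in this order, K has dimension 1 with simplices:

  0-simplices (12): [v_0], [v_1], [v_2], [v_3], [v_4], [v_5], [v_6], [v_7], [v_8], [v_9], [v_10], [v_11]
  1-simplices (15): (15 of them)

giving chain groups C_0 ≅ Z^12, C_1 ≅ Z^15.

The boundary map ∂_1: C_1 → C_0 is given by ∂[p,q] = [q] − [p].
The 12×15 boundary matrix has rank 10 and Smith normal form diag(1,1,1,1,1,1,1,1,1,1).

Now H_k = ker ∂_k / im ∂_{k+1}, so:

  H_0: rank C_0 − rank ∂_1 = 12 − 10 = 2, and the invariant factors of ∂_1 are all 1, so H_0 ≅ Z^2.
  H_1: rank ker ∂_1 − rank ∂_2 = (15 − 10) − 0 = 5, and there is no ∂_2, so H_1 ≅ Z^5.

As a check, the Euler characteristic is 12 − 15 = -3, which agrees with 2 − 5 = -3.
(K is a triangulation of the disjoint union of a wedge of 3 circles and a wedge of 2 circles.)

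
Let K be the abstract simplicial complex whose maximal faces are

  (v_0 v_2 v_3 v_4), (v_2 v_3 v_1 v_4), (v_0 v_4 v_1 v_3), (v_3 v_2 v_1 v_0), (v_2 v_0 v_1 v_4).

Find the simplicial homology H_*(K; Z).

Order the vertices as v_0 < v_1 < v_2 < v_3 < v_4. Listing each simplex with vertices in this order, K has dimension 3 with simplices:

  0-simplices (5): [v_0], [v_1], [v_2], [v_3], [v_4]
  1-simplices (10): [v_0,v_1], [v_0,v_2], [v_0,v_3], [v_0,v_4], [v_1,v_2], [v_1,v_3], [v_1,v_4], [v_2,v_3], [v_2,v_4], [v_3,v_4]
  2-simplices (10): [v_0,v_1,v_2], [v_0,v_1,v_3], [v_0,v_1,v_4], [v_0,v_2,v_3], [v_0,v_2,v_4], [v_0,v_3,v_4], [v_1,v_2,v_3], [v_1,v_2,v_4], [v_1,v_3,v_4], [v_2,v_3,v_4]
  3-simplices (5): [v_0,v_1,v_2,v_3], [v_0,v_1,v_2,v_4], [v_0,v_1,v_3,v_4], [v_0,v_2,v_3,v_4], [v_1,v_2,v_3,v_4]

Hence C_0 ≅ Z^5, C_1 ≅ Z^10, C_2 ≅ Z^10, C_3 ≅ Z^5.

The boundary map ∂_1: C_1 → C_0 is given by ∂[p,q] = [q] − [p]. For instance
  ∂[v_3,v_4] = [v_4] − [v_3].
The 5×10 boundary matrix has rank 4 and Smith normal form diag(1,1,1,1).

Boundary ∂_2: C_2 → C_1 sends each 2-simplex [p,q,r] to [q,r] − [p,r] + [p,q]. For instance
  ∂[v_1,v_3,v_4] = [v_3,v_4] − [v_1,v_4] + [v_1,v_3],
  ∂[v_0,v_1,v_2] = [v_1,v_2] − [v_0,v_2] + [v_0,v_1].
The 10×10 boundary matrix has rank 6 and Smith normal form diag(1,1,1,1,1,1).

Boundary ∂_3: C_3 → C_2 sends each 3-simplex σ to the alternating sum Σ_i (−1)^i (σ with its i-th vertex removed). For instance
  ∂[v_0,v_1,v_2,v_4] = [v_1,v_2,v_4] − [v_0,v_2,v_4] + [v_0,v_1,v_4] − [v_0,v_1,v_2],
  ∂[v_1,v_2,v_3,v_4] = [v_2,v_3,v_4] − [v_1,v_3,v_4] + [v_1,v_2,v_4] − [v_1,v_2,v_3].
The 10×5 boundary matrix has rank 4 and Smith normal form diag(1,1,1,1).

Reading off H_k = ker ∂_k / im ∂_{k+1}:

  H_0: rank C_0 − rank ∂_1 = 5 − 4 = 1, and the invariant factors of ∂_1 are all 1, so H_0 ≅ Z.
  H_1: rank ker ∂_1 − rank ∂_2 = (10 − 4) − 6 = 0, and the invariant factors of ∂_2 are all 1, so H_1 ≅ 0.
  H_2: rank ker ∂_2 − rank ∂_3 = (10 − 6) − 4 = 0, and the invariant factors of ∂_3 are all 1, so H_2 ≅ 0.
  H_3: rank ker ∂_3 − rank ∂_4 = (5 − 4) − 0 = 1, and there is no ∂_4, so H_3 ≅ Z.

As a check, the Euler characteristic is 5 − 10 + 10 − 5 = 0, which agrees with 1 − 0 + 0 − 1 = 0.
(K is a triangulation of the 3-sphere S^3.)

H_0 = Z,  H_1 = 0,  H_2 = 0,  H_3 = Z.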